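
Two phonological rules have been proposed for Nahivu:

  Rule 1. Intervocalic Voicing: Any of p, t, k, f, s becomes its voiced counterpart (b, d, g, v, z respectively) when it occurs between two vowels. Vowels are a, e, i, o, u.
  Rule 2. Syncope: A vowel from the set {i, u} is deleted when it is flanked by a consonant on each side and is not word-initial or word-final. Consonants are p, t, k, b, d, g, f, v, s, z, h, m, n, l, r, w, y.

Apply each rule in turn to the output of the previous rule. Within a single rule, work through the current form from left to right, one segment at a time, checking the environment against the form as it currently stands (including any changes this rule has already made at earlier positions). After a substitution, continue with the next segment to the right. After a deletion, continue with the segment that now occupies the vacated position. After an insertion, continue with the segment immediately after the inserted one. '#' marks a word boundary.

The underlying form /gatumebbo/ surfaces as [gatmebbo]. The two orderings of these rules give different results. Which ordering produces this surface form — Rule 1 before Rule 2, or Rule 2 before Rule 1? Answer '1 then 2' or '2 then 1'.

2 then 1

Order 1 then 2:
  1 Intervocalic Voicing: [gatumebbo] → [gadumebbo]
  2 Syncope: [gadumebbo] → [gadmebbo]
  result: [gadmebbo]
Order 2 then 1:
  2 Syncope: [gatumebbo] → [gatmebbo]
  1 Intervocalic Voicing: no change — [gatmebbo]
  result: [gatmebbo]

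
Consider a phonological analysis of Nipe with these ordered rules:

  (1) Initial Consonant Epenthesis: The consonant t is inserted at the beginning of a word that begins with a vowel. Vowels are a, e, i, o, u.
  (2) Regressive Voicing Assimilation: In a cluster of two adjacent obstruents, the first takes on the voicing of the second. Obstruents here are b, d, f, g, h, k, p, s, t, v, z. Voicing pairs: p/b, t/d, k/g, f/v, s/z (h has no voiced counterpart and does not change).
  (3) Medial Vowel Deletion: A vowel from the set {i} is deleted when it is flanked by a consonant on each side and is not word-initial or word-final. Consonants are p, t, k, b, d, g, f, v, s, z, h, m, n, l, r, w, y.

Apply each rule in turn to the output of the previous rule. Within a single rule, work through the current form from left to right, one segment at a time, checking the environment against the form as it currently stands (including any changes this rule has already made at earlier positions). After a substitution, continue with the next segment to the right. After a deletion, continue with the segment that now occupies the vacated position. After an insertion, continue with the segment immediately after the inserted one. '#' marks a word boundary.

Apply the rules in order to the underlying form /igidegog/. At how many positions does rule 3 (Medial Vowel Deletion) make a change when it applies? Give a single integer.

(1) Initial Consonant Epenthesis: [igidegog] → [tigidegog]
(2) Regressive Voicing Assimilation: no change — [tigidegog]
(3) Medial Vowel Deletion: [tigidegog] → [tgdegog]
Rule 3 changed 2 position(s).

2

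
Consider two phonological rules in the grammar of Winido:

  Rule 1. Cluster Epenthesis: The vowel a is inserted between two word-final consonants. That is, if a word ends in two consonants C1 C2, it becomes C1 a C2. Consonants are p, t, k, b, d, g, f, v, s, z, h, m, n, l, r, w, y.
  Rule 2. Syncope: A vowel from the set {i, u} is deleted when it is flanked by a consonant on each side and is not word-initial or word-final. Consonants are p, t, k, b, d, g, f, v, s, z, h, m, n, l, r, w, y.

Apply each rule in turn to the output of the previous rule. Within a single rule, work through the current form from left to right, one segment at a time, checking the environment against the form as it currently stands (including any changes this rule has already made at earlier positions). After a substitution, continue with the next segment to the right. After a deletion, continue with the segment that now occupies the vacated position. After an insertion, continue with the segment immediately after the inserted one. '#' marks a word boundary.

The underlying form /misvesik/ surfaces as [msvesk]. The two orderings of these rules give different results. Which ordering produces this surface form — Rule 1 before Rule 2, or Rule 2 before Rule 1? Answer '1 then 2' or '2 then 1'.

Order 1 then 2:
  1 Cluster Epenthesis: no change — [misvesik]
  2 Syncope: [misvesik] → [msvesk]
  result: [msvesk]
Order 2 then 1:
  2 Syncope: [misvesik] → [msvesk]
  1 Cluster Epenthesis: [msvesk] → [msvesak]
  result: [msvesak]

1 then 2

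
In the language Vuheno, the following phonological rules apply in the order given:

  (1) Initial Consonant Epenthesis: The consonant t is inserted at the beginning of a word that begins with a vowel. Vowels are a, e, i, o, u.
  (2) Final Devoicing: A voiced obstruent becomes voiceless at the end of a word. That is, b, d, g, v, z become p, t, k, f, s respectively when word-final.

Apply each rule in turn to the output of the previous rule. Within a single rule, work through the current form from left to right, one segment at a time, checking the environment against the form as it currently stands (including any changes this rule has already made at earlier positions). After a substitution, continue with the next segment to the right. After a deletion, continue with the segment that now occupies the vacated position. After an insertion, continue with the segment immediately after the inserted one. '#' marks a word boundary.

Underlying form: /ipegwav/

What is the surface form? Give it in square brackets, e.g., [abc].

(1) Initial Consonant Epenthesis: [ipegwav] → [tipegwav]
(2) Final Devoicing: [tipegwav] → [tipegwaf]

[tipegwaf]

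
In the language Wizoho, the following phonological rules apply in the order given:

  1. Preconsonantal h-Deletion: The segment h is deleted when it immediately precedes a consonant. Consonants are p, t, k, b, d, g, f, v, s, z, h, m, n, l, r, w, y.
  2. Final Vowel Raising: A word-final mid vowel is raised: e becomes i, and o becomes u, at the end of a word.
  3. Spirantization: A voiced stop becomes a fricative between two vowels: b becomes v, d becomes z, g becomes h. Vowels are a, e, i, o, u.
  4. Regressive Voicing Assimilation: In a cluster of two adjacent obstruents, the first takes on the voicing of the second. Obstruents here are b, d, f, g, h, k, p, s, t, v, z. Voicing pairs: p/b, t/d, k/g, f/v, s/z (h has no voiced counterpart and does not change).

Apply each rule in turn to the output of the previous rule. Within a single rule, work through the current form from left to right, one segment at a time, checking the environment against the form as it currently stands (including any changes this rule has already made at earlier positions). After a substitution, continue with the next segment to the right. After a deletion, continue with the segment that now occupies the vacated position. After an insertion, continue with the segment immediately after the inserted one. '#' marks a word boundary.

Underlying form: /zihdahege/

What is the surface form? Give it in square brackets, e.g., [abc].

1 Preconsonantal h-Deletion: [zihdahege] → [zidahege]
2 Final Vowel Raising: [zidahege] → [zidahegi]
3 Spirantization: [zidahegi] → [zizahehi]
4 Regressive Voicing Assimilation: no change — [zizahehi]

[zizahehi]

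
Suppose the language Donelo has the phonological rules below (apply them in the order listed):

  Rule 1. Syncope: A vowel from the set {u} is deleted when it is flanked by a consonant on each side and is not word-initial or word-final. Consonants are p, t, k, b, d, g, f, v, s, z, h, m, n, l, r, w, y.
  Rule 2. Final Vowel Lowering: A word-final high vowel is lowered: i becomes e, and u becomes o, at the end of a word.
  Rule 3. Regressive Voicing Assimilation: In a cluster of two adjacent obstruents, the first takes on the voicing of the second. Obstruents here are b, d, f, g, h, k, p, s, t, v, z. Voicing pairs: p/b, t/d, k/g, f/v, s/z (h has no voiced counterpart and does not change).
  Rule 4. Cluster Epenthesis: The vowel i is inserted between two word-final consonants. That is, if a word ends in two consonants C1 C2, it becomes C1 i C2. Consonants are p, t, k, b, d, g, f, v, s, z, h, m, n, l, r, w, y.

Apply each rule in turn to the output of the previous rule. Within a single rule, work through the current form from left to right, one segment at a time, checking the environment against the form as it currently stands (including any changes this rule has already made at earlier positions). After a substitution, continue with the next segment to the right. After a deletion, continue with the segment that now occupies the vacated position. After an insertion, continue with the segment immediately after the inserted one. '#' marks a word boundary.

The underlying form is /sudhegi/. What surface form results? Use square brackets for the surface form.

[zthege]

Rule 1 Syncope: [sudhegi] → [sdhegi]
Rule 2 Final Vowel Lowering: [sdhegi] → [sdhege]
Rule 3 Regressive Voicing Assimilation: [sdhege] → [zthege]
Rule 4 Cluster Epenthesis: no change — [zthege]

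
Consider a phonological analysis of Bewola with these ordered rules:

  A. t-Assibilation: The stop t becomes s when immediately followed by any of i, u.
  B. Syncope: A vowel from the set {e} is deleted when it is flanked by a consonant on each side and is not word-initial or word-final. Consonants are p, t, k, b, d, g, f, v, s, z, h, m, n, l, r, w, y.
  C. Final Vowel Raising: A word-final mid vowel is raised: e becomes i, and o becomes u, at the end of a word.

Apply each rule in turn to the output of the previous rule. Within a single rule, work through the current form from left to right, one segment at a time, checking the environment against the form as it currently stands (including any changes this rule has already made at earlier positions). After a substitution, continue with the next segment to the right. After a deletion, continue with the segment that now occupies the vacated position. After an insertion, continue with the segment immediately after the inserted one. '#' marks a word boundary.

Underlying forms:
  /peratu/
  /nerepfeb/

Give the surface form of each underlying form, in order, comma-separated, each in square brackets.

[prasu], [nrpfb]

/peratu/:
  A t-Assibilation: [peratu] → [perasu]
  B Syncope: [perasu] → [prasu]
  C Final Vowel Raising: no change — [prasu]
/nerepfeb/:
  A t-Assibilation: no change — [nerepfeb]
  B Syncope: [nerepfeb] → [nrpfb]
  C Final Vowel Raising: no change — [nrpfb]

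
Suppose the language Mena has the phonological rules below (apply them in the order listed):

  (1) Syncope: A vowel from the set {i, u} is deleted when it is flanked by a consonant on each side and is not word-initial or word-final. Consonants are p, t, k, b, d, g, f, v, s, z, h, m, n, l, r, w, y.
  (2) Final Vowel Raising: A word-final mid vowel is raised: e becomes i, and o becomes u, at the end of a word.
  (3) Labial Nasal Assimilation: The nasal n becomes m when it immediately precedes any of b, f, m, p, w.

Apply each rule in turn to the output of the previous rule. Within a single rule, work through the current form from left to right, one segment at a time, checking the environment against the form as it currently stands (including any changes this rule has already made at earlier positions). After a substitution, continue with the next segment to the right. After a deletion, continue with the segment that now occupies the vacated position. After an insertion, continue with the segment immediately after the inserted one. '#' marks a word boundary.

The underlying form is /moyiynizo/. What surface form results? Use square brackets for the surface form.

(1) Syncope: [moyiynizo] → [moyynzo]
(2) Final Vowel Raising: [moyynzo] → [moyynzu]
(3) Labial Nasal Assimilation: no change — [moyynzu]

[moyynzu]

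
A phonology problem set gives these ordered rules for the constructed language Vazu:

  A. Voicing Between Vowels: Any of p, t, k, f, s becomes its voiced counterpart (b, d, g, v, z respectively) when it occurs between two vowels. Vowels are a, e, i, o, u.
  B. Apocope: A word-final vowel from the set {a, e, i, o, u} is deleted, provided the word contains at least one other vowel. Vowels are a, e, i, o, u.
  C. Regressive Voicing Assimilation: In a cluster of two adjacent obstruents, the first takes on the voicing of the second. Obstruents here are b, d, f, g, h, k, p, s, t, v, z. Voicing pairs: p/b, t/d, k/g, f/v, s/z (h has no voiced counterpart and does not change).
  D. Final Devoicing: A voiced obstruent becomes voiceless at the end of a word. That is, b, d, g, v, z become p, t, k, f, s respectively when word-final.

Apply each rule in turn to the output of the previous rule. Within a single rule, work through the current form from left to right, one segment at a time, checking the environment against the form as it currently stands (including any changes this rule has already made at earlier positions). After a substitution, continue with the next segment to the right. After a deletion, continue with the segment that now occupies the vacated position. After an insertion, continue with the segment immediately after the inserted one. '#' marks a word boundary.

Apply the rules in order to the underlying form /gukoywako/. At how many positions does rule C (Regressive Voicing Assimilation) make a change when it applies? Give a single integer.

A Voicing Between Vowels: [gukoywako] → [gugoywago]
B Apocope: [gugoywago] → [gugoywag]
C Regressive Voicing Assimilation: no change — [gugoywag]
D Final Devoicing: [gugoywag] → [gugoywak]
Rule C changed 0 position(s).

0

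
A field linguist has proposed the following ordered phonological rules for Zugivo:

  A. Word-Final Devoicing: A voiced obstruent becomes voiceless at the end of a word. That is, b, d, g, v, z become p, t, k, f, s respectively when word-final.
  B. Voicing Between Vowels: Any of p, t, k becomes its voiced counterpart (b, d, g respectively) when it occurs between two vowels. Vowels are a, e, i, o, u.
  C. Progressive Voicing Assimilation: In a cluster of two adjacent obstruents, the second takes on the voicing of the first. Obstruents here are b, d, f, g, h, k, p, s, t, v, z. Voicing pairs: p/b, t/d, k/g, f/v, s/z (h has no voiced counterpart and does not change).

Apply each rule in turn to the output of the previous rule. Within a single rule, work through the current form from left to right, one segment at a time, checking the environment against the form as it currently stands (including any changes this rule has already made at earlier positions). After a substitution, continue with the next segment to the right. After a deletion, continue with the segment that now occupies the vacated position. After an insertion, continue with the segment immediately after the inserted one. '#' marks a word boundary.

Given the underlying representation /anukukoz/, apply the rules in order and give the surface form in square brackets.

[anugugos]

A Word-Final Devoicing: [anukukoz] → [anukukos]
B Voicing Between Vowels: [anukukos] → [anugugos]
C Progressive Voicing Assimilation: no change — [anugugos]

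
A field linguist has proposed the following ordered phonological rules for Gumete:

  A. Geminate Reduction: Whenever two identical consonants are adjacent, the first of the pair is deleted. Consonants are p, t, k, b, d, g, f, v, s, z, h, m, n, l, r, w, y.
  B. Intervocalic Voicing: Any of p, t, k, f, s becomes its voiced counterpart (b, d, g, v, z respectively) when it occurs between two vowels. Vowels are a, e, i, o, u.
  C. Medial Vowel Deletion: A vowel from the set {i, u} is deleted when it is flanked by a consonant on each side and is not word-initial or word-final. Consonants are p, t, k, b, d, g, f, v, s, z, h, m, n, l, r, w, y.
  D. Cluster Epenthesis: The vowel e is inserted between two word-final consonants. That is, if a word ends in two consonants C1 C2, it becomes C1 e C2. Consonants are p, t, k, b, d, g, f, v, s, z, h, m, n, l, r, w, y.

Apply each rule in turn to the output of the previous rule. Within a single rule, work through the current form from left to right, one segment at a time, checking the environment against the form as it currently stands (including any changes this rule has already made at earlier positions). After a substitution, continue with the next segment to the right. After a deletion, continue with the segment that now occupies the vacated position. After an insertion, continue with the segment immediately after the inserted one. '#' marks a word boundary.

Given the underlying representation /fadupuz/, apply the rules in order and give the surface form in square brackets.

A Geminate Reduction: no change — [fadupuz]
B Intervocalic Voicing: [fadupuz] → [fadubuz]
C Medial Vowel Deletion: [fadubuz] → [fadbz]
D Cluster Epenthesis: [fadbz] → [fadbez]

[fadbez]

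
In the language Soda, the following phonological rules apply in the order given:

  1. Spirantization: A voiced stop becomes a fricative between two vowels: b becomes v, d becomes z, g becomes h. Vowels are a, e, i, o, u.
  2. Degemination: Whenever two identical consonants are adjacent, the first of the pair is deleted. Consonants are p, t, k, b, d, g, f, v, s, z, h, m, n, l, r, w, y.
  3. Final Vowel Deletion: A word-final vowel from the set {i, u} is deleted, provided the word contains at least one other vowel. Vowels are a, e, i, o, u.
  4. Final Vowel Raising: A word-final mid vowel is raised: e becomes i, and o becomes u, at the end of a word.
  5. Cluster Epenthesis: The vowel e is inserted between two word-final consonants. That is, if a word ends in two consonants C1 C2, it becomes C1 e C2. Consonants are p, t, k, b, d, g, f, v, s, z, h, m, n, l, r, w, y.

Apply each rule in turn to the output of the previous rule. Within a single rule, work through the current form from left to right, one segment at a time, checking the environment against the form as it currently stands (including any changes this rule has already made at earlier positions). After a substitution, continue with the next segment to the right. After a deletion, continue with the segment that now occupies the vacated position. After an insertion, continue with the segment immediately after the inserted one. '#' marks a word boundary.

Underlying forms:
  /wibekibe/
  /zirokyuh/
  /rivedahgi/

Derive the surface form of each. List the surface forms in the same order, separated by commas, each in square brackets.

[wivekivi], [zirokyuh], [rivezaheg]

/wibekibe/:
  1 Spirantization: [wibekibe] → [wivekive]
  2 Degemination: no change — [wivekive]
  3 Final Vowel Deletion: no change — [wivekive]
  4 Final Vowel Raising: [wivekive] → [wivekivi]
  5 Cluster Epenthesis: no change — [wivekivi]
/zirokyuh/:
  1 Spirantization: no change — [zirokyuh]
  2 Degemination: no change — [zirokyuh]
  3 Final Vowel Deletion: no change — [zirokyuh]
  4 Final Vowel Raising: no change — [zirokyuh]
  5 Cluster Epenthesis: no change — [zirokyuh]
/rivedahgi/:
  1 Spirantization: [rivedahgi] → [rivezahgi]
  2 Degemination: no change — [rivezahgi]
  3 Final Vowel Deletion: [rivezahgi] → [rivezahg]
  4 Final Vowel Raising: no change — [rivezahg]
  5 Cluster Epenthesis: [rivezahg] → [rivezaheg]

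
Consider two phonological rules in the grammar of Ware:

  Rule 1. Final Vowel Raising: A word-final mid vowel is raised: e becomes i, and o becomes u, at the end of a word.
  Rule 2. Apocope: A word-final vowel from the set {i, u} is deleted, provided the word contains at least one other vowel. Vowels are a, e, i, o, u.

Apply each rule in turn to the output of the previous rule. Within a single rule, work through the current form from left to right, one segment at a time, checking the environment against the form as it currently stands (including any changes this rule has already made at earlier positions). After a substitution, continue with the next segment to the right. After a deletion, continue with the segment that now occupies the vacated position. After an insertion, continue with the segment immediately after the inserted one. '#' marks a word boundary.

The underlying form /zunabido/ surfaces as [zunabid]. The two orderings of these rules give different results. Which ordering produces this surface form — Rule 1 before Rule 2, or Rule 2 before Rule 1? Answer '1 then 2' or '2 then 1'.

1 then 2

Order 1 then 2:
  1 Final Vowel Raising: [zunabido] → [zunabidu]
  2 Apocope: [zunabidu] → [zunabid]
  result: [zunabid]
Order 2 then 1:
  2 Apocope: no change — [zunabido]
  1 Final Vowel Raising: [zunabido] → [zunabidu]
  result: [zunabidu]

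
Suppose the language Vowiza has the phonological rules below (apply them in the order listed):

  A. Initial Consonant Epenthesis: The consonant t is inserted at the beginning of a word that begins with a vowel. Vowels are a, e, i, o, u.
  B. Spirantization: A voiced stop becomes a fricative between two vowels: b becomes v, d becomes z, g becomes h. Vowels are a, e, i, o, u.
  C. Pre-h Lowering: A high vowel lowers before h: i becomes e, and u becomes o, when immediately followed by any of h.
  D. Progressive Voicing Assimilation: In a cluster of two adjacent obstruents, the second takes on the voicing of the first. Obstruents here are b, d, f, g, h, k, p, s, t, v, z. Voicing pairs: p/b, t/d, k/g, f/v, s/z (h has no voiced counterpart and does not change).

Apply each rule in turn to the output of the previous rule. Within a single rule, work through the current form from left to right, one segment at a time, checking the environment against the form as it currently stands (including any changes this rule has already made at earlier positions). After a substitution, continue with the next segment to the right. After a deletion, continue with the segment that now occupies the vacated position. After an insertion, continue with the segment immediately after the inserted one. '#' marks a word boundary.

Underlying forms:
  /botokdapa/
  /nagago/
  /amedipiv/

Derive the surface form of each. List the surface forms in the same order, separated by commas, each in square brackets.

[botoktapa], [nahaho], [tamezipiv]

/botokdapa/:
  A Initial Consonant Epenthesis: no change — [botokdapa]
  B Spirantization: no change — [botokdapa]
  C Pre-h Lowering: no change — [botokdapa]
  D Progressive Voicing Assimilation: [botokdapa] → [botoktapa]
/nagago/:
  A Initial Consonant Epenthesis: no change — [nagago]
  B Spirantization: [nagago] → [nahaho]
  C Pre-h Lowering: no change — [nahaho]
  D Progressive Voicing Assimilation: no change — [nahaho]
/amedipiv/:
  A Initial Consonant Epenthesis: [amedipiv] → [tamedipiv]
  B Spirantization: [tamedipiv] → [tamezipiv]
  C Pre-h Lowering: no change — [tamezipiv]
  D Progressive Voicing Assimilation: no change — [tamezipiv]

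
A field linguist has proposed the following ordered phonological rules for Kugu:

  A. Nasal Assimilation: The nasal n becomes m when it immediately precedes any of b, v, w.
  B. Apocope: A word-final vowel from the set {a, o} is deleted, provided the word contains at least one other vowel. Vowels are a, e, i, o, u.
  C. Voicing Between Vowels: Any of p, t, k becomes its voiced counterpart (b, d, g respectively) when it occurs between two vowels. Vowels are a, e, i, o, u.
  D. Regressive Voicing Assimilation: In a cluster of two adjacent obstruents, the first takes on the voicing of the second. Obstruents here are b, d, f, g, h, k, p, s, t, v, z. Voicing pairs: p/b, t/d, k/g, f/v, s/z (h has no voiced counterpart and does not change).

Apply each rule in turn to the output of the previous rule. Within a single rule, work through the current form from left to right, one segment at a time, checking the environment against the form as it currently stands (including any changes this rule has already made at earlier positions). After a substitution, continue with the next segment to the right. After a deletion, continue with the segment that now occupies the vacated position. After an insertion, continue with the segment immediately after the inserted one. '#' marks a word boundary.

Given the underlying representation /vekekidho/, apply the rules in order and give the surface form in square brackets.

[vegegith]

A Nasal Assimilation: no change — [vekekidho]
B Apocope: [vekekidho] → [vekekidh]
C Voicing Between Vowels: [vekekidh] → [vegegidh]
D Regressive Voicing Assimilation: [vegegidh] → [vegegith]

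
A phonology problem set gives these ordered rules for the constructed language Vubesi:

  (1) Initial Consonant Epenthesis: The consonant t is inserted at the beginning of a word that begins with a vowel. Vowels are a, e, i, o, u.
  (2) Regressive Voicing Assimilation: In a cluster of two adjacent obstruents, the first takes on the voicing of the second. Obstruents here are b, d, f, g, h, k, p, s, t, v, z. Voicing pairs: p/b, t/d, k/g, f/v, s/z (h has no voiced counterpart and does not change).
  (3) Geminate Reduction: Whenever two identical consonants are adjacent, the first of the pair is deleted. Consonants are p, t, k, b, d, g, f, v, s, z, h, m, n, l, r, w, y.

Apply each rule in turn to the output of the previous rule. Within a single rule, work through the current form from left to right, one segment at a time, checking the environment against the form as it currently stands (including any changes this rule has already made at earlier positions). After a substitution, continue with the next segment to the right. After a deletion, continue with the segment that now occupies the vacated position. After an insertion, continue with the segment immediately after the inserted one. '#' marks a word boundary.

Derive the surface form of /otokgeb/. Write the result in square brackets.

[totogeb]

(1) Initial Consonant Epenthesis: [otokgeb] → [totokgeb]
(2) Regressive Voicing Assimilation: [totokgeb] → [totoggeb]
(3) Geminate Reduction: [totoggeb] → [totogeb]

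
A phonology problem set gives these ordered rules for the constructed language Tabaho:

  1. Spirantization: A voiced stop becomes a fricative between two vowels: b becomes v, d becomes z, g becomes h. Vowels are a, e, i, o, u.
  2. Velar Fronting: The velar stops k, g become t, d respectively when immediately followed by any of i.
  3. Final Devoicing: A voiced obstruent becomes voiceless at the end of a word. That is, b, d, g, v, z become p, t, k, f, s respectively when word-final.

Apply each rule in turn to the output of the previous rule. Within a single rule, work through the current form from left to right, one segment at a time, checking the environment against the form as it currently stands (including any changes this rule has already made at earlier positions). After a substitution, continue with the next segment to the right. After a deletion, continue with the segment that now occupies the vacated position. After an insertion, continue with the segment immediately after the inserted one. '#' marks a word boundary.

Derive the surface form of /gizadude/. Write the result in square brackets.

1 Spirantization: [gizadude] → [gizazuze]
2 Velar Fronting: [gizazuze] → [dizazuze]
3 Final Devoicing: no change — [dizazuze]

[dizazuze]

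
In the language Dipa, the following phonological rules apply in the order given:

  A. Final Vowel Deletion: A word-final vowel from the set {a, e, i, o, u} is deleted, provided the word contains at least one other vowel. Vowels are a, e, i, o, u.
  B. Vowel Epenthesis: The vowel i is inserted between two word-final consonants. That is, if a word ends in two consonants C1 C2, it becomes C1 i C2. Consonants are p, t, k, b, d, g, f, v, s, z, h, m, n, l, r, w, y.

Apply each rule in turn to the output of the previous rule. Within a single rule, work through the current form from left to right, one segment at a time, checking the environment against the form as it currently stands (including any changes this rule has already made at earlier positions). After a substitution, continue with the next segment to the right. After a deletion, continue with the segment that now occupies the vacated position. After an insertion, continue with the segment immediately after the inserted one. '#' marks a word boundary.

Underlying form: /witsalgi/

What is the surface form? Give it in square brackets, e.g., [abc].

[witsalig]

A Final Vowel Deletion: [witsalgi] → [witsalg]
B Vowel Epenthesis: [witsalg] → [witsalig]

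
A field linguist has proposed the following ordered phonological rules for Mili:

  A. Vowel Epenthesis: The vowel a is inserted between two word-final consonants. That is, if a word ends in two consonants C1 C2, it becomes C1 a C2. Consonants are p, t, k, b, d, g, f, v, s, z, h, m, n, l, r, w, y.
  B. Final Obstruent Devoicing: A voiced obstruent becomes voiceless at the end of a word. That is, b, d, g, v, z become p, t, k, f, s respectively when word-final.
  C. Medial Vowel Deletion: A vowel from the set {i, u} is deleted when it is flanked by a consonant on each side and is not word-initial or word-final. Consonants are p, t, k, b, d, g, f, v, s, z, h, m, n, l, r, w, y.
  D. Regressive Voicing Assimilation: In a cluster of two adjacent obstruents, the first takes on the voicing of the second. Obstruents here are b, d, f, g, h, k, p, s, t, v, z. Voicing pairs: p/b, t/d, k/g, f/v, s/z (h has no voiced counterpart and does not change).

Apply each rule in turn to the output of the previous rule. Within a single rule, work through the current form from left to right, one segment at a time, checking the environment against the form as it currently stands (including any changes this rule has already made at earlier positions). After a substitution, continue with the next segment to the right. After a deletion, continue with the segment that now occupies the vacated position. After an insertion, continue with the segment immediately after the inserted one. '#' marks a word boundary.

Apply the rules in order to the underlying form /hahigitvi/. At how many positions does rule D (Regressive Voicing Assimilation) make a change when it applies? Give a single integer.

2

A Vowel Epenthesis: no change — [hahigitvi]
B Final Obstruent Devoicing: no change — [hahigitvi]
C Medial Vowel Deletion: [hahigitvi] → [hahgtvi]
D Regressive Voicing Assimilation: [hahgtvi] → [hahkdvi]
Rule D changed 2 position(s).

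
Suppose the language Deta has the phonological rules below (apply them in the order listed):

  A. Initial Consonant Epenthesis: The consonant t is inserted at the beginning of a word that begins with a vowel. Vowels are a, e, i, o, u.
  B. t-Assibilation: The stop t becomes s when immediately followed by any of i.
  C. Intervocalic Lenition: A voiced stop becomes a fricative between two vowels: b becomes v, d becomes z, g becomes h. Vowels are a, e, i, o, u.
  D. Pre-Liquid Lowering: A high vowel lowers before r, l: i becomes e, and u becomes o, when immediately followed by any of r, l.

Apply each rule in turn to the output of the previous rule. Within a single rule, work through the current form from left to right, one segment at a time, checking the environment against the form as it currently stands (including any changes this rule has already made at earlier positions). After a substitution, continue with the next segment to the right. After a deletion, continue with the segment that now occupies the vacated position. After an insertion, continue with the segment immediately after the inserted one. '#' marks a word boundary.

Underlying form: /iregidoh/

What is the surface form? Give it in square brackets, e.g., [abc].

A Initial Consonant Epenthesis: [iregidoh] → [tiregidoh]
B t-Assibilation: [tiregidoh] → [siregidoh]
C Intervocalic Lenition: [siregidoh] → [sirehizoh]
D Pre-Liquid Lowering: [sirehizoh] → [serehizoh]

[serehizoh]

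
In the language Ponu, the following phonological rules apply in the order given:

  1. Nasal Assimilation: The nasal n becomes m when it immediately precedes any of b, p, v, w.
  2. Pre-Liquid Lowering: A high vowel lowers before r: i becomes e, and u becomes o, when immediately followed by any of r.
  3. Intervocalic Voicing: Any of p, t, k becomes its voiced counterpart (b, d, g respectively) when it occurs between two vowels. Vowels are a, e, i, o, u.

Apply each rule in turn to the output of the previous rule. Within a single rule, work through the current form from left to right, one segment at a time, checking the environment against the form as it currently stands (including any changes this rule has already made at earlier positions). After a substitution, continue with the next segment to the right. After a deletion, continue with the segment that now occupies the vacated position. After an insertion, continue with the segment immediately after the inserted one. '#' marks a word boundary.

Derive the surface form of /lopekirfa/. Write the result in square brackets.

[lobegerfa]

1 Nasal Assimilation: no change — [lopekirfa]
2 Pre-Liquid Lowering: [lopekirfa] → [lopekerfa]
3 Intervocalic Voicing: [lopekerfa] → [lobegerfa]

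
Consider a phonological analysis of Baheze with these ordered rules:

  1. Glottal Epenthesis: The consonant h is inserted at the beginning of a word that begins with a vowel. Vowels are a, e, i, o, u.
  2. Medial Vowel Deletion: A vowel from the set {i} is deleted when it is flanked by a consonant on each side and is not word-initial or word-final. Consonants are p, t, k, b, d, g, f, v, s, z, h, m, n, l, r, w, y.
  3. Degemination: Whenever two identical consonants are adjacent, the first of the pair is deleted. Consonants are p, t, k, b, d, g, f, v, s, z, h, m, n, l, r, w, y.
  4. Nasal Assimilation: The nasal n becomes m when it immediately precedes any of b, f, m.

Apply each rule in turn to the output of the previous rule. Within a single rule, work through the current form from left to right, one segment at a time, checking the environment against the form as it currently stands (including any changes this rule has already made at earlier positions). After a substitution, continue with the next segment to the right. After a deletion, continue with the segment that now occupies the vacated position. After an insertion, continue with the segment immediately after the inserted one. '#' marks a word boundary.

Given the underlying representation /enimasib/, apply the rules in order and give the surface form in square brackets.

1 Glottal Epenthesis: [enimasib] → [henimasib]
2 Medial Vowel Deletion: [henimasib] → [henmasb]
3 Degemination: no change — [henmasb]
4 Nasal Assimilation: [henmasb] → [hemmasb]

[hemmasb]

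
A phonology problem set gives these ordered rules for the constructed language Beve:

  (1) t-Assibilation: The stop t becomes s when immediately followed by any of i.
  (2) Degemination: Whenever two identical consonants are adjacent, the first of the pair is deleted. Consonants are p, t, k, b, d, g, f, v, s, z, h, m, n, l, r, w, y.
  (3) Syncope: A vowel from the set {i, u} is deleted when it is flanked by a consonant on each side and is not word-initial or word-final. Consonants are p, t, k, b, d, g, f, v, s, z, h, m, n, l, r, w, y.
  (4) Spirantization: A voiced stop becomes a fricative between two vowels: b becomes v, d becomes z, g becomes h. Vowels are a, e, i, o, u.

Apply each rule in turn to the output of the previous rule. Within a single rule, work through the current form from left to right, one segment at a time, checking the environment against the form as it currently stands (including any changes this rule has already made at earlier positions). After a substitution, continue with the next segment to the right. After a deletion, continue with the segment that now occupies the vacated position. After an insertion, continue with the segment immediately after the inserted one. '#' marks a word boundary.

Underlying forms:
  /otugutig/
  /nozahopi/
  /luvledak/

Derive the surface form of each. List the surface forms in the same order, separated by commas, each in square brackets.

[otgsg], [nozahopi], [lvlezak]

/otugutig/:
  (1) t-Assibilation: [otugutig] → [otugusig]
  (2) Degemination: no change — [otugusig]
  (3) Syncope: [otugusig] → [otgsg]
  (4) Spirantization: no change — [otgsg]
/nozahopi/:
  (1) t-Assibilation: no change — [nozahopi]
  (2) Degemination: no change — [nozahopi]
  (3) Syncope: no change — [nozahopi]
  (4) Spirantization: no change — [nozahopi]
/luvledak/:
  (1) t-Assibilation: no change — [luvledak]
  (2) Degemination: no change — [luvledak]
  (3) Syncope: [luvledak] → [lvledak]
  (4) Spirantization: [lvledak] → [lvlezak]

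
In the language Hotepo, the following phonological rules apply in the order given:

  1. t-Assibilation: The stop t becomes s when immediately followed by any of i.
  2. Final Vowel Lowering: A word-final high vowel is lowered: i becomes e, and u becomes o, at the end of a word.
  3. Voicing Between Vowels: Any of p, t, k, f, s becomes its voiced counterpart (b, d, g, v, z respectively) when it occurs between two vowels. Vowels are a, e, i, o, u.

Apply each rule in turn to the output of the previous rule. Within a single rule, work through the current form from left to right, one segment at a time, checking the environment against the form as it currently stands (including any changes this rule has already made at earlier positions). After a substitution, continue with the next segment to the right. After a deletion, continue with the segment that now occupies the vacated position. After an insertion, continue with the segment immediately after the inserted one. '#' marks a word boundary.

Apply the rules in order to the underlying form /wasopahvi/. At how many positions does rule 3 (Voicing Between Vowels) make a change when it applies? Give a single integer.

2

1 t-Assibilation: no change — [wasopahvi]
2 Final Vowel Lowering: [wasopahvi] → [wasopahve]
3 Voicing Between Vowels: [wasopahve] → [wazobahve]
Rule 3 changed 2 position(s).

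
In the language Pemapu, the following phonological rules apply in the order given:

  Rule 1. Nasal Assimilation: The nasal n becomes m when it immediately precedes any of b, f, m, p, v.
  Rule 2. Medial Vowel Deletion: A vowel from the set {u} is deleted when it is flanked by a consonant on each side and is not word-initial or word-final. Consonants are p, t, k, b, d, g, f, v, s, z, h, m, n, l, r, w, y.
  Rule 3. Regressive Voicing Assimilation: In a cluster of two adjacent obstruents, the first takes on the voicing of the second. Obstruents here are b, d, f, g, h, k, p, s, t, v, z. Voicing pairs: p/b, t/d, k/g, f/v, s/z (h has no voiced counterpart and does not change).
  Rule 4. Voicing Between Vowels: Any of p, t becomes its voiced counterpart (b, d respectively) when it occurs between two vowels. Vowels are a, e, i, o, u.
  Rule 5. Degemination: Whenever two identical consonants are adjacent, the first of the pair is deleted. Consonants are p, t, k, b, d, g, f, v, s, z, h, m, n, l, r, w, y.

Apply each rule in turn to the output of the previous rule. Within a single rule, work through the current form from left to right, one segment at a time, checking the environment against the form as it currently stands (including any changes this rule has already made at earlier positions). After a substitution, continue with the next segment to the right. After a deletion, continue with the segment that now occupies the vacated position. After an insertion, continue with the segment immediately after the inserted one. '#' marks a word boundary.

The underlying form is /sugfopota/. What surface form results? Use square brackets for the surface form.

[zkfoboda]

Rule 1 Nasal Assimilation: no change — [sugfopota]
Rule 2 Medial Vowel Deletion: [sugfopota] → [sgfopota]
Rule 3 Regressive Voicing Assimilation: [sgfopota] → [zkfopota]
Rule 4 Voicing Between Vowels: [zkfopota] → [zkfoboda]
Rule 5 Degemination: no change — [zkfoboda]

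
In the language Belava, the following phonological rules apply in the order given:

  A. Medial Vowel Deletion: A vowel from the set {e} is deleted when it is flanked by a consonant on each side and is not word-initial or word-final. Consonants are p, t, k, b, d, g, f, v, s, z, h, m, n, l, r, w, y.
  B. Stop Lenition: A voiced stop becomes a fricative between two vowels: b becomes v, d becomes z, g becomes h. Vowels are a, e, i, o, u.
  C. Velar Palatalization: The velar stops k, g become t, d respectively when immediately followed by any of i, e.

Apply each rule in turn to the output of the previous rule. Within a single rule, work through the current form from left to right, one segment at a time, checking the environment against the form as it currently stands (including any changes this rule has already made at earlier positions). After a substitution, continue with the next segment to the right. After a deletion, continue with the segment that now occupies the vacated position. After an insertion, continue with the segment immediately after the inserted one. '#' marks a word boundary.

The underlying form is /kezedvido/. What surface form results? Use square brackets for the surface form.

[kzdvizo]

A Medial Vowel Deletion: [kezedvido] → [kzdvido]
B Stop Lenition: [kzdvido] → [kzdvizo]
C Velar Palatalization: no change — [kzdvizo]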